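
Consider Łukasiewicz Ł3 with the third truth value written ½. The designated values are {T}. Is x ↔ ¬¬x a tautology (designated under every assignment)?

Every assignment of x over {T, ½, F} gives a value in {T}.
In particular, with x=½: x ↔ ¬¬x = T.

Yes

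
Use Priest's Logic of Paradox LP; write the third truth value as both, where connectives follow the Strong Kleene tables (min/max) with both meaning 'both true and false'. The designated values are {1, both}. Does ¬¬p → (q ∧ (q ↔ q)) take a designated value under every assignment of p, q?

Countermodel: p=1, q=0 gives 0, which is not designated.

No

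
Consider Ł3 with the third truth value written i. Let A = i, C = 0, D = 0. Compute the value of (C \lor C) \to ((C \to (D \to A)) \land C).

C \lor C = 0 \lor 0 = 0
D \to A = 0 \to i = 1  [min(1, 1−0+½)]
C \to (D \to A) = 0 \to 1 = 1
(C \to (D \to A)) \land C = 1 \land 0 = 0
(C \lor C) \to ((C \to (D \to A)) \land C) = 0 \to 0 = 1

1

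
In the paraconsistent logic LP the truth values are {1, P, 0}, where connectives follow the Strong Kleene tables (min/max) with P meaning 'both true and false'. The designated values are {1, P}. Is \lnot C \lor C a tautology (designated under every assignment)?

Every assignment of C over {1, P, 0} gives a value in {1, P}.
In particular, with C=P: \lnot C \lor C = P.

Yes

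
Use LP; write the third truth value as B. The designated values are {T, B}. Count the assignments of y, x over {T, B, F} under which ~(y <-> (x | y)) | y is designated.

8

Of the 9 assignments, 8 give a value in {T, B}.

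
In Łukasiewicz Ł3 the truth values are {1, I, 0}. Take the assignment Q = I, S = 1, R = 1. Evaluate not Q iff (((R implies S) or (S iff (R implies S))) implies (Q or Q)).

1

not Q = not I = I
R implies S = 1 implies 1 = 1
R implies S = 1 implies 1 = 1
S iff (R implies S) = 1 iff 1 = 1
(R implies S) or (S iff (R implies S)) = 1 or 1 = 1
Q or Q = I or I = I
((R implies S) or (S iff (R implies S))) implies (Q or Q) = 1 implies I = I  [min(1, 1−1+½)]
not Q iff (((R implies S) or (S iff (R implies S))) implies (Q or Q)) = I iff I = 1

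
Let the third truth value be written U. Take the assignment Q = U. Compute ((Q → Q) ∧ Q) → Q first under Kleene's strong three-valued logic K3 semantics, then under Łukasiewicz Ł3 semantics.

In Kleene's strong three-valued logic K3: Q → Q = U → U = U  [¬U ∨ U]
(Q → Q) ∧ Q = U ∧ U = U
((Q → Q) ∧ Q) → Q = U → U = U
In Łukasiewicz Ł3: Q → Q = U → U = true  [min(1, 1−½+½)]
(Q → Q) ∧ Q = true ∧ U = U
((Q → Q) ∧ Q) → Q = U → U = true
They differ because Kleene's strong three-valued logic K3 and Łukasiewicz Ł3 treat U differently under implication.

U; true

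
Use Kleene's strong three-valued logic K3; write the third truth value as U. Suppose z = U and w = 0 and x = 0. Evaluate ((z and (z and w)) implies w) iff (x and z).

z and w = U and 0 = 0
z and (z and w) = U and 0 = 0
(z and (z and w)) implies w = 0 implies 0 = 1
x and z = 0 and U = 0
((z and (z and w)) implies w) iff (x and z) = 1 iff 0 = 0

0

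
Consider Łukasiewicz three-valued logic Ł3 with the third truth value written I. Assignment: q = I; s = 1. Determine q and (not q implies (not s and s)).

I

not q = not I = I
not s = not 1 = 0
not s and s = 0 and 1 = 0
not q implies (not s and s) = I implies 0 = I  [min(1, 1−½+0)]
q and (not q implies (not s and s)) = I and I = I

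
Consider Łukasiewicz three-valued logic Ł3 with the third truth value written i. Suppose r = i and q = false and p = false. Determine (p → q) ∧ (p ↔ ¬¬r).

i

p → q = false → false = true
¬r = ¬i = i
¬¬r = ¬i = i
p ↔ ¬¬r = false ↔ i = i  [1 − |0−½|]
(p → q) ∧ (p ↔ ¬¬r) = true ∧ i = i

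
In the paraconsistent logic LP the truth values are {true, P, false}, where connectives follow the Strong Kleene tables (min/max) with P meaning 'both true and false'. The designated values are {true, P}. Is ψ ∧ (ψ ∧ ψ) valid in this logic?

Countermodel: ψ=false gives false, which is not designated.

No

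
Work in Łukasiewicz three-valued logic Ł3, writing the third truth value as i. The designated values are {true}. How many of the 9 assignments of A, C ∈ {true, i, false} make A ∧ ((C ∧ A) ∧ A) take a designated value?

Designated under: (A=true, C=true).

1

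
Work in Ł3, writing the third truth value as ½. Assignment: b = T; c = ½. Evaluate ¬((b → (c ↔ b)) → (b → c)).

F

c ↔ b = ½ ↔ T = ½  [1 − |½−1|]
b → (c ↔ b) = T → ½ = ½
b → c = T → ½ = ½
(b → (c ↔ b)) → (b → c) = ½ → ½ = T
¬((b → (c ↔ b)) → (b → c)) = ¬T = F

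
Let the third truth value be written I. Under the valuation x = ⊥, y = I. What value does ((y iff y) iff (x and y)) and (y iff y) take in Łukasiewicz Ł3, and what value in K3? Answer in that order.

In Łukasiewicz Ł3: y iff y = I iff I = ⊤  [1 − |½−½|]
x and y = ⊥ and I = ⊥
(y iff y) iff (x and y) = ⊤ iff ⊥ = ⊥
y iff y = I iff I = ⊤
((y iff y) iff (x and y)) and (y iff y) = ⊥ and ⊤ = ⊥
In K3: y iff y = I iff I = I
x and y = ⊥ and I = ⊥
(y iff y) iff (x and y) = I iff ⊥ = I
y iff y = I iff I = I
((y iff y) iff (x and y)) and (y iff y) = I and I = I
They differ because Łukasiewicz Ł3 and K3 treat I differently under implication.

⊥; I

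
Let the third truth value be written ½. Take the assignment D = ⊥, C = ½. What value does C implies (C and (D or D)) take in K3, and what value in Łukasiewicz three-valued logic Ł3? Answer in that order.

In K3: D or D = ⊥ or ⊥ = ⊥
C and (D or D) = ½ and ⊥ = ⊥
C implies (C and (D or D)) = ½ implies ⊥ = ½  [not ½ or ⊥]
In Łukasiewicz three-valued logic Ł3: D or D = ⊥ or ⊥ = ⊥
C and (D or D) = ½ and ⊥ = ⊥
C implies (C and (D or D)) = ½ implies ⊥ = ½

½; ½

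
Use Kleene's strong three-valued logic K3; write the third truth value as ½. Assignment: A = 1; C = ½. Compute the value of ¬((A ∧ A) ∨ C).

A ∧ A = 1 ∧ 1 = 1
(A ∧ A) ∨ C = 1 ∨ ½ = 1
¬((A ∧ A) ∨ C) = ¬1 = 0

0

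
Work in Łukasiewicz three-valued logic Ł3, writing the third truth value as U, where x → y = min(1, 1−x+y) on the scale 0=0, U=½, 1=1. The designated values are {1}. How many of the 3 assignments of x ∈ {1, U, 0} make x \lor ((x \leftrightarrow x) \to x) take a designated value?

x=1: 1 ✓
x=U: U ·
x=0: 0 ·

1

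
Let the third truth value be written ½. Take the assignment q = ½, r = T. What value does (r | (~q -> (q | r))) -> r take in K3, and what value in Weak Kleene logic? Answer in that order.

T; ½

In K3: ~q = ~½ = ½
q | r = ½ | T = T
~q -> (q | r) = ½ -> T = T  [~½ | T]
r | (~q -> (q | r)) = T | T = T
(r | (~q -> (q | r))) -> r = T -> T = T
In Weak Kleene logic: ~q = ~½ = ½
q | r = ½ | T = ½
~q -> (q | r) = ½ -> ½ = ½
r | (~q -> (q | r)) = T | ½ = ½
(r | (~q -> (q | r))) -> r = ½ -> T = ½
They differ because K3 and Weak Kleene logic treat ½ differently under the binary connectives.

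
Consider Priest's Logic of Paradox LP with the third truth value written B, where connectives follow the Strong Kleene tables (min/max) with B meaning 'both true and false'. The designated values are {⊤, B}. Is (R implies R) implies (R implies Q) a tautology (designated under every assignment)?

No

Countermodel: R=⊤, Q=⊥ gives ⊥, which is not designated.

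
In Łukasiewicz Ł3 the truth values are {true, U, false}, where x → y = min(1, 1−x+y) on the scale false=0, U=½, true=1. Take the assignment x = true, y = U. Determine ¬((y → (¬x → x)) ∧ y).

¬x = ¬true = false
¬x → x = false → true = true
y → (¬x → x) = U → true = true  [min(1, 1−½+1)]
(y → (¬x → x)) ∧ y = true ∧ U = U
¬((y → (¬x → x)) ∧ y) = ¬U = U

U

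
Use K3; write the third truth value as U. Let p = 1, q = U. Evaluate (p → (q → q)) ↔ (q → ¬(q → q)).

U

q → q = U → U = U  [¬U ∨ U]
p → (q → q) = 1 → U = U
q → q = U → U = U
¬(q → q) = ¬U = U
q → ¬(q → q) = U → U = U
(p → (q → q)) ↔ (q → ¬(q → q)) = U ↔ U = U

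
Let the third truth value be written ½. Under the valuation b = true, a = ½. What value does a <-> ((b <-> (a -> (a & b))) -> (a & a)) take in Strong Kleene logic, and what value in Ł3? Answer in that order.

In Strong Kleene logic: a & b = ½ & true = ½
a -> (a & b) = ½ -> ½ = ½  [~½ | ½]
b <-> (a -> (a & b)) = true <-> ½ = ½
a & a = ½ & ½ = ½
(b <-> (a -> (a & b))) -> (a & a) = ½ -> ½ = ½
a <-> ((b <-> (a -> (a & b))) -> (a & a)) = ½ <-> ½ = ½
In Ł3: a & b = ½ & true = ½
a -> (a & b) = ½ -> ½ = true  [min(1, 1−½+½)]
b <-> (a -> (a & b)) = true <-> true = true
a & a = ½ & ½ = ½
(b <-> (a -> (a & b))) -> (a & a) = true -> ½ = ½
a <-> ((b <-> (a -> (a & b))) -> (a & a)) = ½ <-> ½ = true
They differ because Strong Kleene logic and Ł3 treat ½ differently under implication.

½; true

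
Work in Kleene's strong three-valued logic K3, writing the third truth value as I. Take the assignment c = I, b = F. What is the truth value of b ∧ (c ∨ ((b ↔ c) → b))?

F

b ↔ c = F ↔ I = I
(b ↔ c) → b = I → F = I  [¬I ∨ F]
c ∨ ((b ↔ c) → b) = I ∨ I = I
b ∧ (c ∨ ((b ↔ c) → b)) = F ∧ I = F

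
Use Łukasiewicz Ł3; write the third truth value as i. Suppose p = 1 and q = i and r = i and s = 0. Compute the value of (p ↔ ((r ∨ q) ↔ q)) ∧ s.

r ∨ q = i ∨ i = i
(r ∨ q) ↔ q = i ↔ i = 1  [1 − |½−½|]
p ↔ ((r ∨ q) ↔ q) = 1 ↔ 1 = 1
(p ↔ ((r ∨ q) ↔ q)) ∧ s = 1 ∧ 0 = 0

0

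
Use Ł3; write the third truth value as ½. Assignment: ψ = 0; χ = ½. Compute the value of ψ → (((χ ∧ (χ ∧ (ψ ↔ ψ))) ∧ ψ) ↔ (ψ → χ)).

1

ψ ↔ ψ = 0 ↔ 0 = 1
χ ∧ (ψ ↔ ψ) = ½ ∧ 1 = ½
χ ∧ (χ ∧ (ψ ↔ ψ)) = ½ ∧ ½ = ½
(χ ∧ (χ ∧ (ψ ↔ ψ))) ∧ ψ = ½ ∧ 0 = 0
ψ → χ = 0 → ½ = 1  [min(1, 1−0+½)]
((χ ∧ (χ ∧ (ψ ↔ ψ))) ∧ ψ) ↔ (ψ → χ) = 0 ↔ 1 = 0
ψ → (((χ ∧ (χ ∧ (ψ ↔ ψ))) ∧ ψ) ↔ (ψ → χ)) = 0 → 0 = 1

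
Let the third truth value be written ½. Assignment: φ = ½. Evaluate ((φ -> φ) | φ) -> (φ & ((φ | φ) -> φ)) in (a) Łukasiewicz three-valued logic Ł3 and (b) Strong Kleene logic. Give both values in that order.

In Łukasiewicz three-valued logic Ł3: φ -> φ = ½ -> ½ = 1  [min(1, 1−½+½)]
(φ -> φ) | φ = 1 | ½ = 1
φ | φ = ½ | ½ = ½
(φ | φ) -> φ = ½ -> ½ = 1
φ & ((φ | φ) -> φ) = ½ & 1 = ½
((φ -> φ) | φ) -> (φ & ((φ | φ) -> φ)) = 1 -> ½ = ½
In Strong Kleene logic: φ -> φ = ½ -> ½ = ½  [~½ | ½]
(φ -> φ) | φ = ½ | ½ = ½
φ | φ = ½ | ½ = ½
(φ | φ) -> φ = ½ -> ½ = ½
φ & ((φ | φ) -> φ) = ½ & ½ = ½
((φ -> φ) | φ) -> (φ & ((φ | φ) -> φ)) = ½ -> ½ = ½

½; ½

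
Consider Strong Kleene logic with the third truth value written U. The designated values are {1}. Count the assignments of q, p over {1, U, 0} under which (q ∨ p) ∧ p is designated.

3

Designated under: (q=1, p=1); (q=U, p=1); (q=0, p=1).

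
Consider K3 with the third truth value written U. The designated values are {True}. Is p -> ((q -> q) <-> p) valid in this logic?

Countermodel: p=True, q=U gives U, which is not designated.

No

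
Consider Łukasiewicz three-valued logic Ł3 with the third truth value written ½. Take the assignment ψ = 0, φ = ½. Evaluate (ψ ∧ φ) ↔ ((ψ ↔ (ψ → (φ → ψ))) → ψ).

0

ψ ∧ φ = 0 ∧ ½ = 0
φ → ψ = ½ → 0 = ½  [min(1, 1−½+0)]
ψ → (φ → ψ) = 0 → ½ = 1
ψ ↔ (ψ → (φ → ψ)) = 0 ↔ 1 = 0
(ψ ↔ (ψ → (φ → ψ))) → ψ = 0 → 0 = 1
(ψ ∧ φ) ↔ ((ψ ↔ (ψ → (φ → ψ))) → ψ) = 0 ↔ 1 = 0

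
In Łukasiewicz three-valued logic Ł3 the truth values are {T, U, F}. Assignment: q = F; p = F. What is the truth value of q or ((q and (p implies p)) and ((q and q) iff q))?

p implies p = F implies F = T
q and (p implies p) = F and T = F
q and q = F and F = F
(q and q) iff q = F iff F = T
(q and (p implies p)) and ((q and q) iff q) = F and T = F
q or ((q and (p implies p)) and ((q and q) iff q)) = F or F = F

F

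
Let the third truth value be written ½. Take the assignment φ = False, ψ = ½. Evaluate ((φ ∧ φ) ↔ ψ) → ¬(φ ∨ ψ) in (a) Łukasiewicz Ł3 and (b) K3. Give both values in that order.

In Łukasiewicz Ł3: φ ∧ φ = False ∧ False = False
(φ ∧ φ) ↔ ψ = False ↔ ½ = ½  [1 − |0−½|]
φ ∨ ψ = False ∨ ½ = ½
¬(φ ∨ ψ) = ¬½ = ½
((φ ∧ φ) ↔ ψ) → ¬(φ ∨ ψ) = ½ → ½ = True
In K3: φ ∧ φ = False ∧ False = False
(φ ∧ φ) ↔ ψ = False ↔ ½ = ½
φ ∨ ψ = False ∨ ½ = ½
¬(φ ∨ ψ) = ¬½ = ½
((φ ∧ φ) ↔ ψ) → ¬(φ ∨ ψ) = ½ → ½ = ½  [¬½ ∨ ½]
They differ because Łukasiewicz Ł3 and K3 treat ½ differently under implication.

True; ½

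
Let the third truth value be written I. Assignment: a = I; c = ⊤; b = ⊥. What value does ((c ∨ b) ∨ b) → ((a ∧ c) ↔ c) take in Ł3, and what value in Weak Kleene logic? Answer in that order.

In Ł3: c ∨ b = ⊤ ∨ ⊥ = ⊤
(c ∨ b) ∨ b = ⊤ ∨ ⊥ = ⊤
a ∧ c = I ∧ ⊤ = I
(a ∧ c) ↔ c = I ↔ ⊤ = I  [1 − |½−1|]
((c ∨ b) ∨ b) → ((a ∧ c) ↔ c) = ⊤ → I = I
In Weak Kleene logic: c ∨ b = ⊤ ∨ ⊥ = ⊤
(c ∨ b) ∨ b = ⊤ ∨ ⊥ = ⊤
a ∧ c = I ∧ ⊤ = I
(a ∧ c) ↔ c = I ↔ ⊤ = I
((c ∨ b) ∨ b) → ((a ∧ c) ↔ c) = ⊤ → I = I  [any arg is the third value ⇒ result is the third value]

I; I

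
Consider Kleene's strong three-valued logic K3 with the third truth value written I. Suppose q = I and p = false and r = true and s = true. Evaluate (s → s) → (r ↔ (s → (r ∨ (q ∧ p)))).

true

s → s = true → true = true
q ∧ p = I ∧ false = false
r ∨ (q ∧ p) = true ∨ false = true
s → (r ∨ (q ∧ p)) = true → true = true
r ↔ (s → (r ∨ (q ∧ p))) = true ↔ true = true
(s → s) → (r ↔ (s → (r ∨ (q ∧ p)))) = true → true = true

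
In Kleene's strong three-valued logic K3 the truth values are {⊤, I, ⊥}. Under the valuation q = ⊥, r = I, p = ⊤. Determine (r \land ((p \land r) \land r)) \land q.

p \land r = ⊤ \land I = I
(p \land r) \land r = I \land I = I
r \land ((p \land r) \land r) = I \land I = I
(r \land ((p \land r) \land r)) \land q = I \land ⊥ = ⊥

⊥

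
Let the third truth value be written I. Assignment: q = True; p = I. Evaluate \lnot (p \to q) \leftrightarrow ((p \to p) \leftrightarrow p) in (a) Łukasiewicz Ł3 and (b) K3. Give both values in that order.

I; I

In Łukasiewicz Ł3: p \to q = I \to True = True  [min(1, 1−½+1)]
\lnot (p \to q) = \lnot True = False
p \to p = I \to I = True
(p \to p) \leftrightarrow p = True \leftrightarrow I = I
\lnot (p \to q) \leftrightarrow ((p \to p) \leftrightarrow p) = False \leftrightarrow I = I
In K3: p \to q = I \to True = True  [\lnot I \lor True]
\lnot (p \to q) = \lnot True = False
p \to p = I \to I = I
(p \to p) \leftrightarrow p = I \leftrightarrow I = I
\lnot (p \to q) \leftrightarrow ((p \to p) \leftrightarrow p) = False \leftrightarrow I = I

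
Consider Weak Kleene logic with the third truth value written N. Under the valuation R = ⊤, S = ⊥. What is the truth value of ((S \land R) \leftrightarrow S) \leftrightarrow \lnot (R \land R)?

S \land R = ⊥ \land ⊤ = ⊥
(S \land R) \leftrightarrow S = ⊥ \leftrightarrow ⊥ = ⊤
R \land R = ⊤ \land ⊤ = ⊤
\lnot (R \land R) = \lnot ⊤ = ⊥
((S \land R) \leftrightarrow S) \leftrightarrow \lnot (R \land R) = ⊤ \leftrightarrow ⊥ = ⊥

⊥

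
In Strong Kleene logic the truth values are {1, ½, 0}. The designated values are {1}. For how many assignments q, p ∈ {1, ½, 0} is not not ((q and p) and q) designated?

1

Designated under: (q=1, p=1).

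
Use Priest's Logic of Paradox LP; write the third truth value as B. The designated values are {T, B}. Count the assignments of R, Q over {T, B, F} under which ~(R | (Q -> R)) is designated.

Designated under: (R=B, Q=T); (R=B, Q=B); (R=F, Q=T); (R=F, Q=B).

4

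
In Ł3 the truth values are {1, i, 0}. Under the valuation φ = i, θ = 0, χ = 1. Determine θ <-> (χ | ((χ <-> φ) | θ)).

χ <-> φ = 1 <-> i = i  [1 − |1−½|]
(χ <-> φ) | θ = i | 0 = i
χ | ((χ <-> φ) | θ) = 1 | i = 1
θ <-> (χ | ((χ <-> φ) | θ)) = 0 <-> 1 = 0

0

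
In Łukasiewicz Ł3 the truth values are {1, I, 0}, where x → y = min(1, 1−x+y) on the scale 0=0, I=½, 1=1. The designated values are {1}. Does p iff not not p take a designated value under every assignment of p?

Every assignment of p over {1, I, 0} gives a value in {1}.
In particular, with p=I: p iff not not p = 1.

Yes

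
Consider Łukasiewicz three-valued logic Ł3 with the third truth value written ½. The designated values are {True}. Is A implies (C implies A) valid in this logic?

Yes

Every assignment of A, C over {True, ½, False} gives a value in {True}.
In particular, with A=½, C=½: A implies (C implies A) = True.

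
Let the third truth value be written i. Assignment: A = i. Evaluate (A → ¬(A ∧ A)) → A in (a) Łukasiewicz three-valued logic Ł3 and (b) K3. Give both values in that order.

i; i

In Łukasiewicz three-valued logic Ł3: A ∧ A = i ∧ i = i
¬(A ∧ A) = ¬i = i
A → ¬(A ∧ A) = i → i = T
(A → ¬(A ∧ A)) → A = T → i = i
In K3: A ∧ A = i ∧ i = i
¬(A ∧ A) = ¬i = i
A → ¬(A ∧ A) = i → i = i  [¬i ∨ i]
(A → ¬(A ∧ A)) → A = i → i = i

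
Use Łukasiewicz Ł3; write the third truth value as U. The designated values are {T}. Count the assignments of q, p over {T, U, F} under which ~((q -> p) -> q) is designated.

Designated under: (q=F, p=T); (q=F, p=U); (q=F, p=F).

3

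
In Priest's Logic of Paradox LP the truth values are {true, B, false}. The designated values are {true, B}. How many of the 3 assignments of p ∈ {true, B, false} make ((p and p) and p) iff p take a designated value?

p=true: true ✓
p=B: B ✓
p=false: true ✓

3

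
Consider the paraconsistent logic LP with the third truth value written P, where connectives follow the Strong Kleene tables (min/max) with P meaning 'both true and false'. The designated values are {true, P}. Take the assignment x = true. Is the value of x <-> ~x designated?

No

~x = ~true = false
x <-> ~x = true <-> false = false
false ∉ {true, P}.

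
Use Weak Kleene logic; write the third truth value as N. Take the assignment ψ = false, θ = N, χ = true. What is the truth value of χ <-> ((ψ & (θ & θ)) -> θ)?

N

θ & θ = N & N = N
ψ & (θ & θ) = false & N = N
(ψ & (θ & θ)) -> θ = N -> N = N
χ <-> ((ψ & (θ & θ)) -> θ) = true <-> N = N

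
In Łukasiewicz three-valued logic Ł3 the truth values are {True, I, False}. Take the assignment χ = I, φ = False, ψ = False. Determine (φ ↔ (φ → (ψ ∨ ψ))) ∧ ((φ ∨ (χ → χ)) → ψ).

ψ ∨ ψ = False ∨ False = False
φ → (ψ ∨ ψ) = False → False = True
φ ↔ (φ → (ψ ∨ ψ)) = False ↔ True = False
χ → χ = I → I = True  [min(1, 1−½+½)]
φ ∨ (χ → χ) = False ∨ True = True
(φ ∨ (χ → χ)) → ψ = True → False = False
(φ ↔ (φ → (ψ ∨ ψ))) ∧ ((φ ∨ (χ → χ)) → ψ) = False ∧ False = False

False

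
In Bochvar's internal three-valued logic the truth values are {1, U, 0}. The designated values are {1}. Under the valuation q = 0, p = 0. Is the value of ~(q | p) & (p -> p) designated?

Yes

q | p = 0 | 0 = 0
~(q | p) = ~0 = 1
p -> p = 0 -> 0 = 1
~(q | p) & (p -> p) = 1 & 1 = 1
1 ∈ {1}.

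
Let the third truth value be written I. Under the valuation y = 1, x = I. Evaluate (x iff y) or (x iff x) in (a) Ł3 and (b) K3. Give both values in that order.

1; I

In Ł3: x iff y = I iff 1 = I  [1 − |½−1|]
x iff x = I iff I = 1
(x iff y) or (x iff x) = I or 1 = 1
In K3: x iff y = I iff 1 = I
x iff x = I iff I = I
(x iff y) or (x iff x) = I or I = I
They differ because Ł3 and K3 treat I differently under implication.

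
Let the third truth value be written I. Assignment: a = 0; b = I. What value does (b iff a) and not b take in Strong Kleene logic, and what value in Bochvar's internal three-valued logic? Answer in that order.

I; I

In Strong Kleene logic: b iff a = I iff 0 = I
not b = not I = I
(b iff a) and not b = I and I = I
In Bochvar's internal three-valued logic: b iff a = I iff 0 = I
not b = not I = I
(b iff a) and not b = I and I = I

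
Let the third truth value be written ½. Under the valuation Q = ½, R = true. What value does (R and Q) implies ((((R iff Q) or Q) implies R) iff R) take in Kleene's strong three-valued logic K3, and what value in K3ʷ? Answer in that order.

true; ½

In Kleene's strong three-valued logic K3: R and Q = true and ½ = ½
R iff Q = true iff ½ = ½
(R iff Q) or Q = ½ or ½ = ½
((R iff Q) or Q) implies R = ½ implies true = true
(((R iff Q) or Q) implies R) iff R = true iff true = true
(R and Q) implies ((((R iff Q) or Q) implies R) iff R) = ½ implies true = true
In K3ʷ: R and Q = true and ½ = ½
R iff Q = true iff ½ = ½
(R iff Q) or Q = ½ or ½ = ½
((R iff Q) or Q) implies R = ½ implies true = ½  [any arg is the third value ⇒ result is the third value]
(((R iff Q) or Q) implies R) iff R = ½ iff true = ½
(R and Q) implies ((((R iff Q) or Q) implies R) iff R) = ½ implies ½ = ½
They differ because Kleene's strong three-valued logic K3 and K3ʷ treat ½ differently under the binary connectives.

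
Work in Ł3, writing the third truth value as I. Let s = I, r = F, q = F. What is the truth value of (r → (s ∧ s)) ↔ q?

s ∧ s = I ∧ I = I
r → (s ∧ s) = F → I = T
(r → (s ∧ s)) ↔ q = T ↔ F = F

F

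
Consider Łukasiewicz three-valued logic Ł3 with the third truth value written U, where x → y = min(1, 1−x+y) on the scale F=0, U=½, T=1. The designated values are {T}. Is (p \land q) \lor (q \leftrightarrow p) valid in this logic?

No

Countermodel: p=T, q=U gives U, which is not designated.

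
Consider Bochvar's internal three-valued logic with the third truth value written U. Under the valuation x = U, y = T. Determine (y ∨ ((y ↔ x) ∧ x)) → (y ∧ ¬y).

U

y ↔ x = T ↔ U = U
(y ↔ x) ∧ x = U ∧ U = U
y ∨ ((y ↔ x) ∧ x) = T ∨ U = U
¬y = ¬T = F
y ∧ ¬y = T ∧ F = F
(y ∨ ((y ↔ x) ∧ x)) → (y ∧ ¬y) = U → F = U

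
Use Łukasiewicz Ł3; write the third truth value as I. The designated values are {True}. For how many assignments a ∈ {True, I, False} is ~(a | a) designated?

a=True: False ·
a=I: I ·
a=False: True ✓

1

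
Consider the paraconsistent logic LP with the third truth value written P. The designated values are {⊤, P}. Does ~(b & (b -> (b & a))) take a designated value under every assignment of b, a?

No

Countermodel: b=⊤, a=⊤ gives ⊥, which is not designated.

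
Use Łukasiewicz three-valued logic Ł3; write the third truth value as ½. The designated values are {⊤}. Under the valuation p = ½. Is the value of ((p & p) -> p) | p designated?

p & p = ½ & ½ = ½
(p & p) -> p = ½ -> ½ = ⊤  [min(1, 1−½+½)]
((p & p) -> p) | p = ⊤ | ½ = ⊤
⊤ ∈ {⊤}.

Yes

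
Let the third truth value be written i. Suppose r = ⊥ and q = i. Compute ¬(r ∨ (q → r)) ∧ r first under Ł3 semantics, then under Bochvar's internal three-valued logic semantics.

⊥; i

In Ł3: q → r = i → ⊥ = i
r ∨ (q → r) = ⊥ ∨ i = i
¬(r ∨ (q → r)) = ¬i = i
¬(r ∨ (q → r)) ∧ r = i ∧ ⊥ = ⊥
In Bochvar's internal three-valued logic: q → r = i → ⊥ = i  [any arg is the third value ⇒ result is the third value]
r ∨ (q → r) = ⊥ ∨ i = i
¬(r ∨ (q → r)) = ¬i = i
¬(r ∨ (q → r)) ∧ r = i ∧ ⊥ = i
They differ because Ł3 and Bochvar's internal three-valued logic treat i differently under the binary connectives.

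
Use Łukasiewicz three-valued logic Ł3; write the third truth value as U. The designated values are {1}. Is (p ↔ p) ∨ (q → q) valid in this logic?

Every assignment of p, q over {1, U, 0} gives a value in {1}.
In particular, with p=U, q=U: (p ↔ p) ∨ (q → q) = 1.

Yes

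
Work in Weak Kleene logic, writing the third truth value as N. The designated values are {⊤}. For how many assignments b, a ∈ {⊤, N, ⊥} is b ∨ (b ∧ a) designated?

2

Designated under: (b=⊤, a=⊤); (b=⊤, a=⊥).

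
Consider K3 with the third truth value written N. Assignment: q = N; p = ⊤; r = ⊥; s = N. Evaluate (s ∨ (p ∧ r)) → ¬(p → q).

p ∧ r = ⊤ ∧ ⊥ = ⊥
s ∨ (p ∧ r) = N ∨ ⊥ = N
p → q = ⊤ → N = N  [¬⊤ ∨ N]
¬(p → q) = ¬N = N
(s ∨ (p ∧ r)) → ¬(p → q) = N → N = N

N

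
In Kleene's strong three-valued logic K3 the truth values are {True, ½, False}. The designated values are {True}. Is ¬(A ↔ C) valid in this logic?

No

Countermodel: A=True, C=True gives False, which is not designated.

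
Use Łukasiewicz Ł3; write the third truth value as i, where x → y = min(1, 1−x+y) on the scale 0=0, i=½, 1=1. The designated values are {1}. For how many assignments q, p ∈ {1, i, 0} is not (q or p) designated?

1

Designated under: (q=0, p=0).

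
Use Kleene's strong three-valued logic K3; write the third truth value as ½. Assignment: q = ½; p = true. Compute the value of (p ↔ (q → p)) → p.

q → p = ½ → true = true  [¬½ ∨ true]
p ↔ (q → p) = true ↔ true = true
(p ↔ (q → p)) → p = true → true = true

true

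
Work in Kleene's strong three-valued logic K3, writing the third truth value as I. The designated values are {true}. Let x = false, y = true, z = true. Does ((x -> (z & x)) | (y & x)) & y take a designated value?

z & x = true & false = false
x -> (z & x) = false -> false = true
y & x = true & false = false
(x -> (z & x)) | (y & x) = true | false = true
((x -> (z & x)) | (y & x)) & y = true & true = true
true ∈ {true}.

Yes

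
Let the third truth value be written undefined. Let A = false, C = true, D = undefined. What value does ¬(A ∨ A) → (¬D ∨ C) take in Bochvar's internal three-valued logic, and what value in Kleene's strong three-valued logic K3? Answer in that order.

In Bochvar's internal three-valued logic: A ∨ A = false ∨ false = false
¬(A ∨ A) = ¬false = true
¬D = ¬undefined = undefined
¬D ∨ C = undefined ∨ true = undefined
¬(A ∨ A) → (¬D ∨ C) = true → undefined = undefined  [any arg is the third value ⇒ result is the third value]
In Kleene's strong three-valued logic K3: A ∨ A = false ∨ false = false
¬(A ∨ A) = ¬false = true
¬D = ¬undefined = undefined
¬D ∨ C = undefined ∨ true = true
¬(A ∨ A) → (¬D ∨ C) = true → true = true
They differ because Bochvar's internal three-valued logic and Kleene's strong three-valued logic K3 treat undefined differently under the binary connectives.

undefined; true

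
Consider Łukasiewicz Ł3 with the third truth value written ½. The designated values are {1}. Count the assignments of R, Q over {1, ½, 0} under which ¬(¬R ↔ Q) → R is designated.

Of the 9 assignments, 7 give a value in {1}.

7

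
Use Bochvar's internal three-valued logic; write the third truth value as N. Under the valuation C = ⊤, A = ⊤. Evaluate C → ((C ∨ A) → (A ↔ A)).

⊤

C ∨ A = ⊤ ∨ ⊤ = ⊤
A ↔ A = ⊤ ↔ ⊤ = ⊤
(C ∨ A) → (A ↔ A) = ⊤ → ⊤ = ⊤
C → ((C ∨ A) → (A ↔ A)) = ⊤ → ⊤ = ⊤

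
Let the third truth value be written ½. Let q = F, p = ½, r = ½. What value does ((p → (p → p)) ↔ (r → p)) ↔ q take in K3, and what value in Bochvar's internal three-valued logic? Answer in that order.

½; ½

In K3: p → p = ½ → ½ = ½  [¬½ ∨ ½]
p → (p → p) = ½ → ½ = ½
r → p = ½ → ½ = ½
(p → (p → p)) ↔ (r → p) = ½ ↔ ½ = ½
((p → (p → p)) ↔ (r → p)) ↔ q = ½ ↔ F = ½
In Bochvar's internal three-valued logic: p → p = ½ → ½ = ½  [any arg is the third value ⇒ result is the third value]
p → (p → p) = ½ → ½ = ½
r → p = ½ → ½ = ½
(p → (p → p)) ↔ (r → p) = ½ ↔ ½ = ½
((p → (p → p)) ↔ (r → p)) ↔ q = ½ ↔ F = ½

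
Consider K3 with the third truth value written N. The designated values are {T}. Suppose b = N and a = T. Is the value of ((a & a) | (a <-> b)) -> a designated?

a & a = T & T = T
a <-> b = T <-> N = N
(a & a) | (a <-> b) = T | N = T
((a & a) | (a <-> b)) -> a = T -> T = T
T ∈ {T}.

Yes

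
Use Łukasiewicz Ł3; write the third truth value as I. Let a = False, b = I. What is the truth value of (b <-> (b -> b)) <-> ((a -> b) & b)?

True

b -> b = I -> I = True
b <-> (b -> b) = I <-> True = I
a -> b = False -> I = True
(a -> b) & b = True & I = I
(b <-> (b -> b)) <-> ((a -> b) & b) = I <-> I = True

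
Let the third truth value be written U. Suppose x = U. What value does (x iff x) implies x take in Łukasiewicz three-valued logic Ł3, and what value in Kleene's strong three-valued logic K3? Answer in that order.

U; U

In Łukasiewicz three-valued logic Ł3: x iff x = U iff U = T  [1 − |½−½|]
(x iff x) implies x = T implies U = U
In Kleene's strong three-valued logic K3: x iff x = U iff U = U
(x iff x) implies x = U implies U = U  [not U or U]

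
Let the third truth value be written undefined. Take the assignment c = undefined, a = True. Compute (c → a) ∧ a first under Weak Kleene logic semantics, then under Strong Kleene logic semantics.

undefined; True

In Weak Kleene logic: c → a = undefined → True = undefined  [any arg is the third value ⇒ result is the third value]
(c → a) ∧ a = undefined ∧ True = undefined
In Strong Kleene logic: c → a = undefined → True = True  [¬undefined ∨ True]
(c → a) ∧ a = True ∧ True = True
They differ because Weak Kleene logic and Strong Kleene logic treat undefined differently under the binary connectives.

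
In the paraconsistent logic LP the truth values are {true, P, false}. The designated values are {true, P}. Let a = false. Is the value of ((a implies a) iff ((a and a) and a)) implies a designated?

a implies a = false implies false = true
a and a = false and false = false
(a and a) and a = false and false = false
(a implies a) iff ((a and a) and a) = true iff false = false
((a implies a) iff ((a and a) and a)) implies a = false implies false = true
true ∈ {true, P}.

Yes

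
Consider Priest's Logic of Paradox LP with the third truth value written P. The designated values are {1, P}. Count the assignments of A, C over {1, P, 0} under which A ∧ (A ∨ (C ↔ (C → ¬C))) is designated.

6

Of the 9 assignments, 6 give a value in {1, P}.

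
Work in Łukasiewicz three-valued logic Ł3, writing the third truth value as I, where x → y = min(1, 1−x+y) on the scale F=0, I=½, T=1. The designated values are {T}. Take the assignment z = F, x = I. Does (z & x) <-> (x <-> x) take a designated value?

z & x = F & I = F
x <-> x = I <-> I = T
(z & x) <-> (x <-> x) = F <-> T = F
F ∉ {T}.

No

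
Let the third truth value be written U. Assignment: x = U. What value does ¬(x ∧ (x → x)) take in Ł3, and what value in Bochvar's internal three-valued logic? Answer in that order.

In Ł3: x → x = U → U = 1  [min(1, 1−½+½)]
x ∧ (x → x) = U ∧ 1 = U
¬(x ∧ (x → x)) = ¬U = U
In Bochvar's internal three-valued logic: x → x = U → U = U  [any arg is the third value ⇒ result is the third value]
x ∧ (x → x) = U ∧ U = U
¬(x ∧ (x → x)) = ¬U = U

U; U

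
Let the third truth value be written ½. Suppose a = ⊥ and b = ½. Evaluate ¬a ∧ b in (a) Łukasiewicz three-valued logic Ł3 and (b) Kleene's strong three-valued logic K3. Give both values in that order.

½; ½

In Łukasiewicz three-valued logic Ł3: ¬a = ¬⊥ = ⊤
¬a ∧ b = ⊤ ∧ ½ = ½
In Kleene's strong three-valued logic K3: ¬a = ¬⊥ = ⊤
¬a ∧ b = ⊤ ∧ ½ = ½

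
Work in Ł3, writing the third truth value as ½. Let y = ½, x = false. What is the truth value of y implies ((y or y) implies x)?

true

y or y = ½ or ½ = ½
(y or y) implies x = ½ implies false = ½  [min(1, 1−½+0)]
y implies ((y or y) implies x) = ½ implies ½ = true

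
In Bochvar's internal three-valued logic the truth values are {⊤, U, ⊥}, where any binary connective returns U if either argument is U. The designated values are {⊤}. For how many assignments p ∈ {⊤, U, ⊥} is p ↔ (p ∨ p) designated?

p=⊤: ⊤ ✓
p=U: U ·
p=⊥: ⊤ ✓

2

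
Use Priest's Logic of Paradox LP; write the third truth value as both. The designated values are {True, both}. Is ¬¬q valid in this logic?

Countermodel: q=False gives False, which is not designated.

No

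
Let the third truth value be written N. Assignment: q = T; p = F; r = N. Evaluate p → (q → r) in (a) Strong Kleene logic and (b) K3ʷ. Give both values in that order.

In Strong Kleene logic: q → r = T → N = N
p → (q → r) = F → N = T
In K3ʷ: q → r = T → N = N  [any arg is the third value ⇒ result is the third value]
p → (q → r) = F → N = N
They differ because Strong Kleene logic and K3ʷ treat N differently under the binary connectives.

T; N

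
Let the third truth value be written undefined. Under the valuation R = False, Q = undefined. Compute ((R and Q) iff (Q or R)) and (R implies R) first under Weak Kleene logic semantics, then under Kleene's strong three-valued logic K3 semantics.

In Weak Kleene logic: R and Q = False and undefined = undefined
Q or R = undefined or False = undefined
(R and Q) iff (Q or R) = undefined iff undefined = undefined
R implies R = False implies False = True
((R and Q) iff (Q or R)) and (R implies R) = undefined and True = undefined
In Kleene's strong three-valued logic K3: R and Q = False and undefined = False
Q or R = undefined or False = undefined
(R and Q) iff (Q or R) = False iff undefined = undefined
R implies R = False implies False = True
((R and Q) iff (Q or R)) and (R implies R) = undefined and True = undefined

undefined; undefined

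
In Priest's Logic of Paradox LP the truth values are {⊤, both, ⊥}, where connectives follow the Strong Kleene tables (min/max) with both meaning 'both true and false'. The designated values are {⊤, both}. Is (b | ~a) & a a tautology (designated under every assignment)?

Countermodel: b=⊤, a=⊥ gives ⊥, which is not designated.

No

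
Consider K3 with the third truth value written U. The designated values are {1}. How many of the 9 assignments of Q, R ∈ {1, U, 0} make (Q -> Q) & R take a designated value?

2

Designated under: (Q=1, R=1); (Q=0, R=1).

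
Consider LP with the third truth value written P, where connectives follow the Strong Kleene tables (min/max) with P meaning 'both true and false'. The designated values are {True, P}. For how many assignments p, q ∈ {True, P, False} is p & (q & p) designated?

Designated under: (p=True, q=True); (p=True, q=P); (p=P, q=True); (p=P, q=P).

4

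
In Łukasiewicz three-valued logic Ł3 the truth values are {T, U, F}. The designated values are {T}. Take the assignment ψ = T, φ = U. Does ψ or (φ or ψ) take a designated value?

Yes

φ or ψ = U or T = T
ψ or (φ or ψ) = T or T = T
T ∈ {T}.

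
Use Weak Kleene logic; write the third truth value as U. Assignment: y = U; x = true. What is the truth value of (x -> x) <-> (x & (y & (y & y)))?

U

x -> x = true -> true = true
y & y = U & U = U
y & (y & y) = U & U = U
x & (y & (y & y)) = true & U = U
(x -> x) <-> (x & (y & (y & y))) = true <-> U = U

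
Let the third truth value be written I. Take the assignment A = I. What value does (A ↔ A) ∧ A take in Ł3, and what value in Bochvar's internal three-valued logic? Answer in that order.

I; I

In Ł3: A ↔ A = I ↔ I = T  [1 − |½−½|]
(A ↔ A) ∧ A = T ∧ I = I
In Bochvar's internal three-valued logic: A ↔ A = I ↔ I = I
(A ↔ A) ∧ A = I ∧ I = I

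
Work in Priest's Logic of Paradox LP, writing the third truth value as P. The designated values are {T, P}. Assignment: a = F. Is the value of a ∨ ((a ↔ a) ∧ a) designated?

No

a ↔ a = F ↔ F = T
(a ↔ a) ∧ a = T ∧ F = F
a ∨ ((a ↔ a) ∧ a) = F ∨ F = F
F ∉ {T, P}.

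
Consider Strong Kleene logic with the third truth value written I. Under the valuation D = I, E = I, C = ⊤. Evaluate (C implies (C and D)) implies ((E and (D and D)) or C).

⊤

C and D = ⊤ and I = I
C implies (C and D) = ⊤ implies I = I
D and D = I and I = I
E and (D and D) = I and I = I
(E and (D and D)) or C = I or ⊤ = ⊤
(C implies (C and D)) implies ((E and (D and D)) or C) = I implies ⊤ = ⊤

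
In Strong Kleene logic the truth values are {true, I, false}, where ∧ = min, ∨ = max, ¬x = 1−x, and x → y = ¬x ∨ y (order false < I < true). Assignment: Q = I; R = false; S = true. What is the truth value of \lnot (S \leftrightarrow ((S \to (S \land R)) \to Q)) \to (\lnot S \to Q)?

true

S \land R = true \land false = false
S \to (S \land R) = true \to false = false
(S \to (S \land R)) \to Q = false \to I = true  [\lnot false \lor I]
S \leftrightarrow ((S \to (S \land R)) \to Q) = true \leftrightarrow true = true
\lnot (S \leftrightarrow ((S \to (S \land R)) \to Q)) = \lnot true = false
\lnot S = \lnot true = false
\lnot S \to Q = false \to I = true
\lnot (S \leftrightarrow ((S \to (S \land R)) \to Q)) \to (\lnot S \to Q) = false \to true = true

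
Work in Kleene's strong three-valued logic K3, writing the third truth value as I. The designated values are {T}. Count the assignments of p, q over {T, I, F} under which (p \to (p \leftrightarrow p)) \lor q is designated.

Of the 9 assignments, 7 give a value in {T}.

7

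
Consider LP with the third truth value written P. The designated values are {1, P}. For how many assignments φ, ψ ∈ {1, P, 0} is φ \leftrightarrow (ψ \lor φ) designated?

Of the 9 assignments, 8 give a value in {1, P}.

8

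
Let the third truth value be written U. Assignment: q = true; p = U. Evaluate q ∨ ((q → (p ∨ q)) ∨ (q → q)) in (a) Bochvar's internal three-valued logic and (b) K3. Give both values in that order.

In Bochvar's internal three-valued logic: p ∨ q = U ∨ true = U
q → (p ∨ q) = true → U = U  [any arg is the third value ⇒ result is the third value]
q → q = true → true = true
(q → (p ∨ q)) ∨ (q → q) = U ∨ true = U
q ∨ ((q → (p ∨ q)) ∨ (q → q)) = true ∨ U = U
In K3: p ∨ q = U ∨ true = true
q → (p ∨ q) = true → true = true
q → q = true → true = true
(q → (p ∨ q)) ∨ (q → q) = true ∨ true = true
q ∨ ((q → (p ∨ q)) ∨ (q → q)) = true ∨ true = true
They differ because Bochvar's internal three-valued logic and K3 treat U differently under the binary connectives.

U; true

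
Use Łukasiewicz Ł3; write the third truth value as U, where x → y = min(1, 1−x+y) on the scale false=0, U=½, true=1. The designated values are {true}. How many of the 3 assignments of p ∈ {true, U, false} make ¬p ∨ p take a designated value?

2

p=true: true ✓
p=U: U ·
p=false: true ✓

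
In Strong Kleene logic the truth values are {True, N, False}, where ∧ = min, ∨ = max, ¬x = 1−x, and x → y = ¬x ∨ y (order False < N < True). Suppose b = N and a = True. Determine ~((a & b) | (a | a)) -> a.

a & b = True & N = N
a | a = True | True = True
(a & b) | (a | a) = N | True = True
~((a & b) | (a | a)) = ~True = False
~((a & b) | (a | a)) -> a = False -> True = True

True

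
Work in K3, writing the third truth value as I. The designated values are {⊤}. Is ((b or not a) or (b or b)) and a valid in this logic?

No

Countermodel: b=⊤, a=I gives I, which is not designated.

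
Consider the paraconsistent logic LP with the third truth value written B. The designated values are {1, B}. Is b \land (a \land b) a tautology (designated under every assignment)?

Countermodel: b=1, a=0 gives 0, which is not designated.

No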